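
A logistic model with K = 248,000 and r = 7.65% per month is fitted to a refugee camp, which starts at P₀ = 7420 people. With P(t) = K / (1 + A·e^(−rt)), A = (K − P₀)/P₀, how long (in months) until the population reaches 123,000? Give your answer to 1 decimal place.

A = (248000 − 7420)/7420 = 32.42318
123000 = 248000/(1 + 32.42318·e^(−0.0765t)) → 1 + 32.42318·e^(−0.0765t) = 2.01626
e^(−0.0765t) = 0.031344 → t = ln(31.90441)/0.0765 = 3.46274/0.0765

t ≈ 45.3 months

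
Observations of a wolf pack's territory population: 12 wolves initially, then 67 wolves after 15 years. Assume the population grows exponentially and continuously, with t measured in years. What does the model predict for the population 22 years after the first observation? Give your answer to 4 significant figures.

r = ln(67/12) / 15 ≈ 0.114652 per year
P(22) = 12 · e^(0.114652·22) = 12 · 12.45787 ≈ 149.49

≈ 149.5 wolves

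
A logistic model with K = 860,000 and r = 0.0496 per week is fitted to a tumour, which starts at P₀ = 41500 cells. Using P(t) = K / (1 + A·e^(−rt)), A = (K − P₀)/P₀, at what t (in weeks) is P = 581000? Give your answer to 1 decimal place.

A = (860000 − 41500)/41500 = 19.72289
581000 = 860000/(1 + 19.72289·e^(−0.0496t)) → 1 + 19.72289·e^(−0.0496t) = 1.48021
e^(−0.0496t) = 0.024348 → t = ln(41.07168)/0.0496 = 3.71532/0.0496

t ≈ 74.9 weeks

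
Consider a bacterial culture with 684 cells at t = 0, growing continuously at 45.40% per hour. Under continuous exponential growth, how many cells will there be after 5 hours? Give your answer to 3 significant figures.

P(5) = 684 · e^(0.454·5) = 684 · e^(2.27)
= 684 · 9.6794 ≈ 6620.71

≈ 6,620 cells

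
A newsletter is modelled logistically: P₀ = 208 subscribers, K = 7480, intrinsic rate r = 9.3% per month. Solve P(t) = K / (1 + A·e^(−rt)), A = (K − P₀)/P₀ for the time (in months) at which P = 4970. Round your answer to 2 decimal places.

A = (7480 − 208)/208 = 34.96154
4970 = 7480/(1 + 34.96154·e^(−0.093t)) → 1 + 34.96154·e^(−0.093t) = 1.50503
e^(−0.093t) = 0.014445 → t = ln(69.22663)/0.093 = 4.23739/0.093

t ≈ 45.56 months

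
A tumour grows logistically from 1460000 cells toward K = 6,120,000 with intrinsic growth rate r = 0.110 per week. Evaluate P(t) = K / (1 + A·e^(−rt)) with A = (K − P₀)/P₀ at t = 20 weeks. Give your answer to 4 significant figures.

≈ 4,521,000 cells

A = (6120000 − 1460000)/1460000 = 3.19178
P(20) = 6120000 / (1 + 3.19178·e^(−0.11·20)) = 6120000 / (1 + 3.19178·0.110803)
= 6120000 / 1.35366 ≈ 4521078.21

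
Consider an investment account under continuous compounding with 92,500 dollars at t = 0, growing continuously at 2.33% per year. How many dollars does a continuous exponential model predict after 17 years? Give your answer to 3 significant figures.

P(17) = 92500 · e^(0.0233·17) = 92500 · e^(0.3961)
= 92500 · 1.48602 ≈ 137456.66

≈ 137,000 dollars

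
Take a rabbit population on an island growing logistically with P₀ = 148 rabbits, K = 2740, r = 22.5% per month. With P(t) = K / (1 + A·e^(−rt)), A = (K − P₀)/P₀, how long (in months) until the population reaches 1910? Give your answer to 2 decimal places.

A = (2740 − 148)/148 = 17.51351
1910 = 2740/(1 + 17.51351·e^(−0.225t)) → 1 + 17.51351·e^(−0.225t) = 1.43455
e^(−0.225t) = 0.024813 → t = ln(40.30218)/0.225 = 3.69641/0.225

t ≈ 16.43 months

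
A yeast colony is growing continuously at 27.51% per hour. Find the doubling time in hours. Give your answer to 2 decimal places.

doubling time = ln(2) / |r| = 0.69315 / 0.2751

doubling time ≈ 2.52 hours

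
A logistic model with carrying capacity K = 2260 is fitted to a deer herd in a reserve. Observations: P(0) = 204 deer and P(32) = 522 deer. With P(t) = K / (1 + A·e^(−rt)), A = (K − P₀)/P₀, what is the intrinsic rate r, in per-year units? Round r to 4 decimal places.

r ≈ 0.0346 per year

A = (2260 − 204)/204 = 10.07843
522 = 2260/(1 + 10.07843·e^(−r·32)) → e^(−32r) = (4.3295 − 1)/10.07843 = 0.330359
r = −ln(0.330359)/32 = 1.10757/32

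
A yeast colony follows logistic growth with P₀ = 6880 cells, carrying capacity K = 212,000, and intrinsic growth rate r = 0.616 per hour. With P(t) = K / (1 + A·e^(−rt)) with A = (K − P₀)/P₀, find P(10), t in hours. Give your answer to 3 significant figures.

A = (212000 − 6880)/6880 = 29.81395
P(10) = 212000 / (1 + 29.81395·e^(−0.616·10)) = 212000 / (1 + 29.81395·0.002112)
= 212000 / 1.06297 ≈ 199440.32

≈ 199,000 cells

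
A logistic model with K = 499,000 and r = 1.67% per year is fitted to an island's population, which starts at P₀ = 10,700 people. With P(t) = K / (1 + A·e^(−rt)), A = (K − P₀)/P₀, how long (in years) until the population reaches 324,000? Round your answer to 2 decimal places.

t ≈ 265.67 years

A = (499000 − 10700)/10700 = 45.63551
324000 = 499000/(1 + 45.63551·e^(−0.0167t)) → 1 + 45.63551·e^(−0.0167t) = 1.54012
e^(−0.0167t) = 0.011836 → t = ln(84.49089)/0.0167 = 4.43664/0.0167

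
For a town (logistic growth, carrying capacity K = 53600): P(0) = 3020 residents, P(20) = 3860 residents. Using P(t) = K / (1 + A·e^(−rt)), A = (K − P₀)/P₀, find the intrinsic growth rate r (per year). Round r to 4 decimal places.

A = (53600 − 3020)/3020 = 16.74834
3860 = 53600/(1 + 16.74834·e^(−r·20)) → e^(−20r) = (13.88601 − 1)/16.74834 = 0.76939
r = −ln(0.76939)/20 = 0.26216/20

r ≈ 0.0131 per year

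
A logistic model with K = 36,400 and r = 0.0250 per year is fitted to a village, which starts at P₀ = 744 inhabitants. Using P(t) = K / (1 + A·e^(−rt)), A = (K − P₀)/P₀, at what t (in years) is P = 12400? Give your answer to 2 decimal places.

A = (36400 − 744)/744 = 47.92473
12400 = 36400/(1 + 47.92473·e^(−0.025t)) → 1 + 47.92473·e^(−0.025t) = 2.93548
e^(−0.025t) = 0.040386 → t = ln(24.76111)/0.025 = 3.20927/0.025

t ≈ 128.37 years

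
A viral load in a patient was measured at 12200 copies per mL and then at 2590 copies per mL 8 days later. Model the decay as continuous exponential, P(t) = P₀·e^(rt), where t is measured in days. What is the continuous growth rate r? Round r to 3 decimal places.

2590 = 12200 · e^(r·8)
e^(8r) = 2590/12200 = 0.2123
r = ln(0.2123) / 8 = -1.54978 / 8

r ≈ -0.194 per day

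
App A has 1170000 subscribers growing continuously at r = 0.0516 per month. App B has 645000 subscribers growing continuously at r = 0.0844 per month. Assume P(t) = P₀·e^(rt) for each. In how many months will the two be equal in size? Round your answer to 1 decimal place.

1170000·e^(0.0516t) = 645000·e^(0.0844t)
1170000/645000 = e^((0.0844 − 0.0516)t) → ln(1.81395) = 0.0328·t
t = 0.59551 / 0.0328

t ≈ 18.2 months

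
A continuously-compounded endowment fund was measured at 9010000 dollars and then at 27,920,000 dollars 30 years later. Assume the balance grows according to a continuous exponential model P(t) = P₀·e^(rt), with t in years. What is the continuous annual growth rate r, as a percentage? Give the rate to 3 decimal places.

27920000 = 9010000 · e^(r·30)
e^(30r) = 27920000/9010000 = 3.09878
r = ln(3.09878) / 30 = 1.13101 / 30

r ≈ 3.770% per year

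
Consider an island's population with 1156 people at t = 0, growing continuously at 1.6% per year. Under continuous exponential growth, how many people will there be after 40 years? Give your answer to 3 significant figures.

≈ 2,190 people

P(40) = 1156 · e^(0.016·40) = 1156 · e^(0.64)
= 1156 · 1.89648 ≈ 2192.33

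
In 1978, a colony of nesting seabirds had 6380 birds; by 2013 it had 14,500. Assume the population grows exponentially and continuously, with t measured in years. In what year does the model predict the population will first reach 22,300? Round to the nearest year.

r = ln(14500/6380) / 35 = 0.82098/35 ≈ 0.023457 per year
t = ln(22300/6380) / r = 1.25142/0.023457 ≈ 53.35 years after 1978

year 2031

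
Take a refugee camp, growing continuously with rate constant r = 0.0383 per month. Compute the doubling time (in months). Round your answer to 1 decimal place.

doubling time ≈ 18.1 months

doubling time = ln(2) / |r| = 0.69315 / 0.0383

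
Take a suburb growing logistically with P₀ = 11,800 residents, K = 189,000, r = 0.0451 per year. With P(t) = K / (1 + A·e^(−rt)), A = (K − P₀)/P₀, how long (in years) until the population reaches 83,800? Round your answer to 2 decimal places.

A = (189000 − 11800)/11800 = 15.01695
83800 = 189000/(1 + 15.01695·e^(−0.0451t)) → 1 + 15.01695·e^(−0.0451t) = 2.25537
e^(−0.0451t) = 0.083597 → t = ln(11.96217)/0.0451 = 2.48175/0.0451

t ≈ 55.03 years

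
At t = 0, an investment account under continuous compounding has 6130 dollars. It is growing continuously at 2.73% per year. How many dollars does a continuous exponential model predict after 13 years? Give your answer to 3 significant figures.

≈ 8,740 dollars

P(13) = 6130 · e^(0.0273·13) = 6130 · e^(0.3549)
= 6130 · 1.42604 ≈ 8741.61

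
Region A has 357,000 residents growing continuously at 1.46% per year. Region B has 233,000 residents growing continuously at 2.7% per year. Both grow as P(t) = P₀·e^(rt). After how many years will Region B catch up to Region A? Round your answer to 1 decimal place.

t ≈ 34.4 years

357000·e^(0.0146t) = 233000·e^(0.027t)
357000/233000 = e^((0.027 − 0.0146)t) → ln(1.53219) = 0.0124·t
t = 0.4267 / 0.0124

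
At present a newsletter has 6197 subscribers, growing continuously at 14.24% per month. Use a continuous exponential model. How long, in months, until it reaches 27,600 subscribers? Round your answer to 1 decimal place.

27600 = 6197 · e^(0.1424·t)
t = ln(27600/6197) / 0.1424 = ln(4.45377) / 0.1424 = 1.49375 / 0.1424

t ≈ 10.5 months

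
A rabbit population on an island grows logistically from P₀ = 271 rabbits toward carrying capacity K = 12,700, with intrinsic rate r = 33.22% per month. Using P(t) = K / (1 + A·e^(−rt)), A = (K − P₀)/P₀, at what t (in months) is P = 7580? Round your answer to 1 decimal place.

t ≈ 12.7 months

A = (12700 − 271)/271 = 45.86347
7580 = 12700/(1 + 45.86347·e^(−0.3322t)) → 1 + 45.86347·e^(−0.3322t) = 1.67546
e^(−0.3322t) = 0.014728 → t = ln(67.89943)/0.3322 = 4.21803/0.3322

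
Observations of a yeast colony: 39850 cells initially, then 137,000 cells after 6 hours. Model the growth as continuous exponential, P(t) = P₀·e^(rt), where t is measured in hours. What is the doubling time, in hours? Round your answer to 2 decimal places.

doubling time ≈ 3.37 hours

r = ln(137000/39850) / 6 = ln(3.43789) / 6 ≈ 0.20581 per hour
doubling time = ln 2 / |r| = 0.69315 / 0.20581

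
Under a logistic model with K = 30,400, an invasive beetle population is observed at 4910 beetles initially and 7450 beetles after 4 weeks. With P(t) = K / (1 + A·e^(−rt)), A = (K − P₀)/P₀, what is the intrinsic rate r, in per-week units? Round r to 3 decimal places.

A = (30400 − 4910)/4910 = 5.19145
7450 = 30400/(1 + 5.19145·e^(−r·4)) → e^(−4r) = (4.08054 − 1)/5.19145 = 0.593387
r = −ln(0.593387)/4 = 0.52191/4

r ≈ 0.130 per week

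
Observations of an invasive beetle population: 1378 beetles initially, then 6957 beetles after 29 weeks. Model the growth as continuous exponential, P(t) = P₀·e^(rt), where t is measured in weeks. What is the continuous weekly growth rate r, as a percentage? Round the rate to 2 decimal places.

6957 = 1378 · e^(r·29)
e^(29r) = 6957/1378 = 5.04862
r = ln(5.04862) / 29 = 1.61912 / 29

r ≈ 5.58% per week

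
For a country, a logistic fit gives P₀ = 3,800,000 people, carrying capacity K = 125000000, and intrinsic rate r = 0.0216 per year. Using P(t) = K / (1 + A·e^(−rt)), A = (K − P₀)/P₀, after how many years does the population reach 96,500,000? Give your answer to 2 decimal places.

t ≈ 216.76 years

A = (125000000 − 3800000)/3800000 = 31.89474
96500000 = 125000000/(1 + 31.89474·e^(−0.0216t)) → 1 + 31.89474·e^(−0.0216t) = 1.29534
e^(−0.0216t) = 0.00926 → t = ln(107.99446)/0.0216 = 4.68208/0.0216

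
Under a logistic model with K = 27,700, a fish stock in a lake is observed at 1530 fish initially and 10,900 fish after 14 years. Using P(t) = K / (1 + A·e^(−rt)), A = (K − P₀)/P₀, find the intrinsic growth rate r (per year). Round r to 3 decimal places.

r ≈ 0.172 per year

A = (27700 − 1530)/1530 = 17.10458
10900 = 27700/(1 + 17.10458·e^(−r·14)) → e^(−14r) = (2.54128 − 1)/17.10458 = 0.090109
r = −ln(0.090109)/14 = 2.40673/14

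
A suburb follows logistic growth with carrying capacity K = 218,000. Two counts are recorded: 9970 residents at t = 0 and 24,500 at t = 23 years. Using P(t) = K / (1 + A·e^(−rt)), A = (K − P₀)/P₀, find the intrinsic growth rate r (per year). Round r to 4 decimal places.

A = (218000 − 9970)/9970 = 20.8656
24500 = 218000/(1 + 20.8656·e^(−r·23)) → e^(−23r) = (8.89796 − 1)/20.8656 = 0.378516
r = −ln(0.378516)/23 = 0.9715/23

r ≈ 0.0422 per year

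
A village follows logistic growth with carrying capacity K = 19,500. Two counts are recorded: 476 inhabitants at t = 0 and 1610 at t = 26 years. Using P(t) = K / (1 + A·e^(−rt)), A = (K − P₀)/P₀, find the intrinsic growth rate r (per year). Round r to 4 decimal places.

A = (19500 − 476)/476 = 39.96639
1610 = 19500/(1 + 39.96639·e^(−r·26)) → e^(−26r) = (12.1118 − 1)/39.96639 = 0.278029
r = −ln(0.278029)/26 = 1.28003/26

r ≈ 0.0492 per year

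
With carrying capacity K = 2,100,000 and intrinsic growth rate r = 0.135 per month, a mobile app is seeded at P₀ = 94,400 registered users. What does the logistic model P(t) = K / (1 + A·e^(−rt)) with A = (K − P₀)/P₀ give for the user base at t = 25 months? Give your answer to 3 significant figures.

≈ 1,220,000 registered users

A = (2100000 − 94400)/94400 = 21.24576
P(25) = 2100000 / (1 + 21.24576·e^(−0.135·25)) = 2100000 / (1 + 21.24576·0.034218)
= 2100000 / 1.72699 ≈ 1215988.5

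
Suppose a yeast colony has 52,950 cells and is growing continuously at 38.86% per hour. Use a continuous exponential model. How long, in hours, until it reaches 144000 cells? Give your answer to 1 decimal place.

t ≈ 2.6 hours

144000 = 52950 · e^(0.3886·t)
t = ln(144000/52950) / 0.3886 = ln(2.71955) / 0.3886 = 1.00047 / 0.3886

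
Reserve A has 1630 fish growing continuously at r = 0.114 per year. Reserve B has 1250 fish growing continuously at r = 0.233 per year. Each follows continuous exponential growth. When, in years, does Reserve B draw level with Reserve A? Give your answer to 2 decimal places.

t ≈ 2.23 years

1630·e^(0.114t) = 1250·e^(0.233t)
1630/1250 = e^((0.233 − 0.114)t) → ln(1.304) = 0.119·t
t = 0.26544 / 0.119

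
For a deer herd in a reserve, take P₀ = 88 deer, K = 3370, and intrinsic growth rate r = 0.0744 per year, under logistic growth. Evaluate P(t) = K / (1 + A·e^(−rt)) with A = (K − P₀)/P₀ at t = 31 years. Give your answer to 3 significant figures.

≈ 715 deer

A = (3370 − 88)/88 = 37.29545
P(31) = 3370 / (1 + 37.29545·e^(−0.0744·31)) = 3370 / (1 + 37.29545·0.099619)
= 3370 / 4.71534 ≈ 714.69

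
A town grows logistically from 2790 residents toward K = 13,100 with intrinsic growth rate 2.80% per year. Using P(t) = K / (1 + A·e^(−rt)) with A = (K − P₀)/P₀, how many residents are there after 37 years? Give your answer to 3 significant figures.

≈ 5,670 residents

A = (13100 − 2790)/2790 = 3.69534
P(37) = 13100 / (1 + 3.69534·e^(−0.028·37)) = 13100 / (1 + 3.69534·0.354871)
= 13100 / 2.31137 ≈ 5667.63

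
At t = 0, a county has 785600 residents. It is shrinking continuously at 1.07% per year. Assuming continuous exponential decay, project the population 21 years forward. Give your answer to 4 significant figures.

≈ 627,500 residents

P(21) = 785600 · e^(-0.0107·21) = 785600 · e^(-0.2247)
= 785600 · 0.79876 ≈ 627502.56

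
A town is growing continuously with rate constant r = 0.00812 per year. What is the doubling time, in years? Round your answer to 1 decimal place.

doubling time = ln(2) / |r| = 0.69315 / 0.00812

doubling time ≈ 85.4 years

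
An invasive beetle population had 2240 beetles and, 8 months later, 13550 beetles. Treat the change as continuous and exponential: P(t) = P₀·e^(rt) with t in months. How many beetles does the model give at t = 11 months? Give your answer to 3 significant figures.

r = ln(13550/2240) / 8 ≈ 0.224989 per month
P(11) = 2240 · e^(0.224989·11) = 2240 · 11.88025 ≈ 26611.76

≈ 26,600 beetles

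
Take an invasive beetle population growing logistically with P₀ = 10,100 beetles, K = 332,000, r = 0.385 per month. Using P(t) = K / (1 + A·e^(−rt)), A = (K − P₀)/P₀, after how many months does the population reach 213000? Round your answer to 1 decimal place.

t ≈ 10.5 months

A = (332000 − 10100)/10100 = 31.87129
213000 = 332000/(1 + 31.87129·e^(−0.385t)) → 1 + 31.87129·e^(−0.385t) = 1.55869
e^(−0.385t) = 0.017529 → t = ln(57.04693)/0.385 = 4.04387/0.385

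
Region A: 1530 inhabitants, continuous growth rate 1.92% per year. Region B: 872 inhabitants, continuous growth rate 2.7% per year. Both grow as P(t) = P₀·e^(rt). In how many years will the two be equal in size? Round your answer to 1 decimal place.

1530·e^(0.0192t) = 872·e^(0.027t)
1530/872 = e^((0.027 − 0.0192)t) → ln(1.75459) = 0.0078·t
t = 0.56223 / 0.0078

t ≈ 72.1 years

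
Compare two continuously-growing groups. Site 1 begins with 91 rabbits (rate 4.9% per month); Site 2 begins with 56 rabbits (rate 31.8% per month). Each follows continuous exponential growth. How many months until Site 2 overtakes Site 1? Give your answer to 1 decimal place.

t ≈ 1.8 months

91·e^(0.049t) = 56·e^(0.318t)
91/56 = e^((0.318 − 0.049)t) → ln(1.625) = 0.269·t
t = 0.48551 / 0.269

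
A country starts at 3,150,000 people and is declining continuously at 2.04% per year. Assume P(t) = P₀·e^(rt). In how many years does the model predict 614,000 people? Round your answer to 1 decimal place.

t ≈ 80.2 years

614000 = 3150000 · e^(-0.0204·t)
t = ln(614000/3150000) / -0.0204 = ln(0.19492) / -0.0204 = -1.63516 / -0.0204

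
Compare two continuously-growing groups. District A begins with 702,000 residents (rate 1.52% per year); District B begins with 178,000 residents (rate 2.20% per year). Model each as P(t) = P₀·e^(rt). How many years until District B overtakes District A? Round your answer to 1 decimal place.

702000·e^(0.0152t) = 178000·e^(0.022t)
702000/178000 = e^((0.022 − 0.0152)t) → ln(3.94382) = 0.0068·t
t = 1.37215 / 0.0068

t ≈ 201.8 years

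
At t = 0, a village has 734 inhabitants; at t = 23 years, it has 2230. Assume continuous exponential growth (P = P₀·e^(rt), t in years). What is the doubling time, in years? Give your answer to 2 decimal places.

r = ln(2230/734) / 23 = ln(3.03815) / 23 ≈ 0.048315 per year
doubling time = ln 2 / |r| = 0.69315 / 0.048315

doubling time ≈ 14.35 years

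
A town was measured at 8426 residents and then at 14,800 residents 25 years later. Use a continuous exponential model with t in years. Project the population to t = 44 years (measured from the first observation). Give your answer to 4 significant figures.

≈ 22,710 residents

r = ln(14800/8426) / 25 ≈ 0.022532 per year
P(44) = 8426 · e^(0.022532·44) = 8426 · 2.69505 ≈ 22708.49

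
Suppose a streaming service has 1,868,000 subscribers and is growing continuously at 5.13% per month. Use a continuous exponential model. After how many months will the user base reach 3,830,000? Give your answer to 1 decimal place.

3830000 = 1868000 · e^(0.0513·t)
t = ln(3830000/1868000) / 0.0513 = ln(2.05032) / 0.0513 = 0.718 / 0.0513

t ≈ 14.0 months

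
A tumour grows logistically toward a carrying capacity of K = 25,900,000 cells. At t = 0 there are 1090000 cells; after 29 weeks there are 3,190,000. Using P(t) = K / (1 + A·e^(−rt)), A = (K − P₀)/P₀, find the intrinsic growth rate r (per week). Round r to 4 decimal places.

A = (25900000 − 1090000)/1090000 = 22.76147
3190000 = 25900000/(1 + 22.76147·e^(−r·29)) → e^(−29r) = (8.11912 − 1)/22.76147 = 0.312771
r = −ln(0.312771)/29 = 1.16228/29

r ≈ 0.0401 per week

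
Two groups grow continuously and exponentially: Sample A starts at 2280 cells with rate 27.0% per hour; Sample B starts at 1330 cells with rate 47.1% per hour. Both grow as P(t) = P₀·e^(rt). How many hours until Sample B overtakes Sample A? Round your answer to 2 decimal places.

2280·e^(0.27t) = 1330·e^(0.471t)
2280/1330 = e^((0.471 − 0.27)t) → ln(1.71429) = 0.201·t
t = 0.539 / 0.201

t ≈ 2.68 hours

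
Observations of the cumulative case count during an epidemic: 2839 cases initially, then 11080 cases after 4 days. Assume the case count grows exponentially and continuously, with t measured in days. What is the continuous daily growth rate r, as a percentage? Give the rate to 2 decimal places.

11080 = 2839 · e^(r·4)
e^(4r) = 11080/2839 = 3.90278
r = ln(3.90278) / 4 = 1.36169 / 4

r ≈ 34.04% per day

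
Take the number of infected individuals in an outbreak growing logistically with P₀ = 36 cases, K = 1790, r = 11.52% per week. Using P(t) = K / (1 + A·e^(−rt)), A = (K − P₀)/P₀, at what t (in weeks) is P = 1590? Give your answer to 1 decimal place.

t ≈ 51.7 weeks

A = (1790 − 36)/36 = 48.72222
1590 = 1790/(1 + 48.72222·e^(−0.1152t)) → 1 + 48.72222·e^(−0.1152t) = 1.12579
e^(−0.1152t) = 0.002582 → t = ln(387.34167)/0.1152 = 5.95931/0.1152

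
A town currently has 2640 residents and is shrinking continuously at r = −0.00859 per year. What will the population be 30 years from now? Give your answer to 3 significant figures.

P(30) = 2640 · e^(-0.00859·30) = 2640 · e^(-0.2577)
= 2640 · 0.77283 ≈ 2040.26

≈ 2,040 residents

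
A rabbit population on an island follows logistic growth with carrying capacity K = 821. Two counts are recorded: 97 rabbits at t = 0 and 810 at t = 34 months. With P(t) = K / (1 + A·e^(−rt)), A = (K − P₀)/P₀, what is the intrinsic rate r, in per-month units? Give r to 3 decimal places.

A = (821 − 97)/97 = 7.46392
810 = 821/(1 + 7.46392·e^(−r·34)) → e^(−34r) = (1.01358 − 1)/7.46392 = 0.001819
r = −ln(0.001819)/34 = 6.30922/34

r ≈ 0.186 per month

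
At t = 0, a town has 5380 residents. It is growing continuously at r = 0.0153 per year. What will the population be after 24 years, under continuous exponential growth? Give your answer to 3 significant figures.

P(24) = 5380 · e^(0.0153·24) = 5380 · e^(0.3672)
= 5380 · 1.44369 ≈ 7767.03

≈ 7,770 residents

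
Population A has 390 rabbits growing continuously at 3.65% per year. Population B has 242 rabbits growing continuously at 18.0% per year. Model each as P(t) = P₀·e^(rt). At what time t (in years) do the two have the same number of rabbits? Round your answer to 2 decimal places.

390·e^(0.0365t) = 242·e^(0.18t)
390/242 = e^((0.18 − 0.0365)t) → ln(1.61157) = 0.1435·t
t = 0.47721 / 0.1435

t ≈ 3.33 years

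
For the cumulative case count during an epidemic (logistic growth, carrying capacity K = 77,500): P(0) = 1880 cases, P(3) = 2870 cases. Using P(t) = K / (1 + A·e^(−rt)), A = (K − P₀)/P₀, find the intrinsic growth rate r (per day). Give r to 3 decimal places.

r ≈ 0.145 per day

A = (77500 − 1880)/1880 = 40.2234
2870 = 77500/(1 + 40.2234·e^(−r·3)) → e^(−3r) = (27.00348 − 1)/40.2234 = 0.646476
r = −ln(0.646476)/3 = 0.43622/3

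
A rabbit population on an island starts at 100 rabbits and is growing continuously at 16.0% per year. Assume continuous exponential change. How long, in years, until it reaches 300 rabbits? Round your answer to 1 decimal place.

300 = 100 · e^(0.16·t)
t = ln(300/100) / 0.16 = ln(3) / 0.16 = 1.09861 / 0.16

t ≈ 6.9 years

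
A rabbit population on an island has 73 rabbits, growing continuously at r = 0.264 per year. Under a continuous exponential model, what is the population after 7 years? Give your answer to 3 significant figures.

≈ 463 rabbits

P(7) = 73 · e^(0.264·7) = 73 · e^(1.848)
= 73 · 6.34711 ≈ 463.34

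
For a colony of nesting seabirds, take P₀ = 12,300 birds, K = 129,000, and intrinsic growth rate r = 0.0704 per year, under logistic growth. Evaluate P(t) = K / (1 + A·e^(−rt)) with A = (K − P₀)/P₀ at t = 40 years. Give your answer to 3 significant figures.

≈ 82,300 birds

A = (129000 − 12300)/12300 = 9.4878
P(40) = 129000 / (1 + 9.4878·e^(−0.0704·40)) = 129000 / (1 + 9.4878·0.059845)
= 129000 / 1.5678 ≈ 82281.1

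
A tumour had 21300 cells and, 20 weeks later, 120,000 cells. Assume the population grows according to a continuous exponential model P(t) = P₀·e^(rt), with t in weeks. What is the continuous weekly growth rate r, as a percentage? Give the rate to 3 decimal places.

r ≈ 8.644% per week

120000 = 21300 · e^(r·20)
e^(20r) = 120000/21300 = 5.6338
r = ln(5.6338) / 20 = 1.72878 / 20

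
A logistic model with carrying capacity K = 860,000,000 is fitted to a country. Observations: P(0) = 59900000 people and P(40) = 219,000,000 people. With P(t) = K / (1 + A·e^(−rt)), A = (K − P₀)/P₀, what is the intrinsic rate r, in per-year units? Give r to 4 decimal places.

r ≈ 0.0380 per year

A = (860000000 − 59900000)/59900000 = 13.35726
219000000 = 860000000/(1 + 13.35726·e^(−r·40)) → e^(−40r) = (3.92694 − 1)/13.35726 = 0.219127
r = −ln(0.219127)/40 = 1.5181/40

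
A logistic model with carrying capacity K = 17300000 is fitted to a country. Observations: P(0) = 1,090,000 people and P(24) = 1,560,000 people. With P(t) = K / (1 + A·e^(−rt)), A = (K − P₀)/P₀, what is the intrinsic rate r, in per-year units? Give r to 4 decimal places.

r ≈ 0.0162 per year

A = (17300000 − 1090000)/1090000 = 14.87156
1560000 = 17300000/(1 + 14.87156·e^(−r·24)) → e^(−24r) = (11.08974 − 1)/14.87156 = 0.678459
r = −ln(0.678459)/24 = 0.38793/24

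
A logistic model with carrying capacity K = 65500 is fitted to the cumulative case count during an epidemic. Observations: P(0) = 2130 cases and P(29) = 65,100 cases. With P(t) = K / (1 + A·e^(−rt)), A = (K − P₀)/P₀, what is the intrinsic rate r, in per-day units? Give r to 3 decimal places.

A = (65500 − 2130)/2130 = 29.75117
65100 = 65500/(1 + 29.75117·e^(−r·29)) → e^(−29r) = (1.00614 − 1)/29.75117 = 0.000207
r = −ln(0.000207)/29 = 8.48508/29

r ≈ 0.293 per day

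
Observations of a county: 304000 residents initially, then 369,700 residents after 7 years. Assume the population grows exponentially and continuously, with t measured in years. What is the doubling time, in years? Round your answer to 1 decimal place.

r = ln(369700/304000) / 7 = ln(1.21612) / 7 ≈ 0.027952 per year
doubling time = ln 2 / |r| = 0.69315 / 0.027952

doubling time ≈ 24.8 years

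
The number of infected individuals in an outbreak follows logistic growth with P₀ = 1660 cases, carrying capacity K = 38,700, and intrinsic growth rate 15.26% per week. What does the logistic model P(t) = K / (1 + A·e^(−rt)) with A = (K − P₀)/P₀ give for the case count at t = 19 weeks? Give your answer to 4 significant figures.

A = (38700 − 1660)/1660 = 22.31325
P(19) = 38700 / (1 + 22.31325·e^(−0.1526·19)) = 38700 / (1 + 22.31325·0.055056)
= 38700 / 2.22848 ≈ 17366.07

≈ 17,370 cases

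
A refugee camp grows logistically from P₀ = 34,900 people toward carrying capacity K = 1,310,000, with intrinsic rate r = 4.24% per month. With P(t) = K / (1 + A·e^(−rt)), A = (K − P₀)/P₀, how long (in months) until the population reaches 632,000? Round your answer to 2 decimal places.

t ≈ 83.21 months

A = (1310000 − 34900)/34900 = 36.53582
632000 = 1310000/(1 + 36.53582·e^(−0.0424t)) → 1 + 36.53582·e^(−0.0424t) = 2.07278
e^(−0.0424t) = 0.029363 → t = ln(34.05699)/0.0424 = 3.52804/0.0424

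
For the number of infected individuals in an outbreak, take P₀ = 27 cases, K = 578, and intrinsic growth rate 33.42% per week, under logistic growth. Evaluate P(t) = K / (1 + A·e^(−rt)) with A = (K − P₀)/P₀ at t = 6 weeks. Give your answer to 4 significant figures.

A = (578 − 27)/27 = 20.40741
P(6) = 578 / (1 + 20.40741·e^(−0.3342·6)) = 578 / (1 + 20.40741·0.134633)
= 578 / 3.74752 ≈ 154.24

≈ 154.2 cases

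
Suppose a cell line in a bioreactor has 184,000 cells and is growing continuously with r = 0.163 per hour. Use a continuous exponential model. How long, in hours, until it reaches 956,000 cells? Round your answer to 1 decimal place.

t ≈ 10.1 hours

956000 = 184000 · e^(0.163·t)
t = ln(956000/184000) / 0.163 = ln(5.19565) / 0.163 = 1.64782 / 0.163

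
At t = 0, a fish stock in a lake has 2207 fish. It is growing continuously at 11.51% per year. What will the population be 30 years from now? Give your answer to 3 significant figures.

P(30) = 2207 · e^(0.1151·30) = 2207 · e^(3.453)
= 2207 · 31.59504 ≈ 69730.24

≈ 69,700 fish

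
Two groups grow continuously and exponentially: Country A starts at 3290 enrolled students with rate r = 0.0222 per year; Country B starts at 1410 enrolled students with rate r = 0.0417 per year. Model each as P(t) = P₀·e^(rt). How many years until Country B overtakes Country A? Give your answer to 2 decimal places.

t ≈ 43.45 years

3290·e^(0.0222t) = 1410·e^(0.0417t)
3290/1410 = e^((0.0417 − 0.0222)t) → ln(2.33333) = 0.0195·t
t = 0.8473 / 0.0195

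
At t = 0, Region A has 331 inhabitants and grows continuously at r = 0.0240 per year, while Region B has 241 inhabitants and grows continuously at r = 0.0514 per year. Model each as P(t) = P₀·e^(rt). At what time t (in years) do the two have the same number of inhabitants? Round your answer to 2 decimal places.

t ≈ 11.58 years

331·e^(0.024t) = 241·e^(0.0514t)
331/241 = e^((0.0514 − 0.024)t) → ln(1.37344) = 0.0274·t
t = 0.31732 / 0.0274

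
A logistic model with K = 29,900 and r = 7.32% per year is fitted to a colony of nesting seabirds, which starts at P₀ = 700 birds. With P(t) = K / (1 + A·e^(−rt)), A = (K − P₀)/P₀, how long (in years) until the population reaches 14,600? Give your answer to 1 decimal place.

A = (29900 − 700)/700 = 41.71429
14600 = 29900/(1 + 41.71429·e^(−0.0732t)) → 1 + 41.71429·e^(−0.0732t) = 2.04795
e^(−0.0732t) = 0.025122 → t = ln(39.80579)/0.0732 = 3.68401/0.0732

t ≈ 50.3 years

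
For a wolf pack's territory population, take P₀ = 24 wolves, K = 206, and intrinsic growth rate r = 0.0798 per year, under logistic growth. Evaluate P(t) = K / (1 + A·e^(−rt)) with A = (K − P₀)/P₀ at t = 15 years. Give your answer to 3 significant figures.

A = (206 − 24)/24 = 7.58333
P(15) = 206 / (1 + 7.58333·e^(−0.0798·15)) = 206 / (1 + 7.58333·0.302099)
= 206 / 3.29092 ≈ 62.6

≈ 62.6 wolves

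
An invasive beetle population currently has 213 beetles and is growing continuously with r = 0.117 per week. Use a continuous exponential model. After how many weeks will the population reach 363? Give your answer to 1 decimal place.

363 = 213 · e^(0.117·t)
t = ln(363/213) / 0.117 = ln(1.70423) / 0.117 = 0.53311 / 0.117

t ≈ 4.6 weeks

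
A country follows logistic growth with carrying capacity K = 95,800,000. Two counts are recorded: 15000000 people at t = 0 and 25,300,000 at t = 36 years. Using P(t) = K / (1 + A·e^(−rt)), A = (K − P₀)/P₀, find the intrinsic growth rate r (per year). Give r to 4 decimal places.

r ≈ 0.0183 per year

A = (95800000 − 15000000)/15000000 = 5.38667
25300000 = 95800000/(1 + 5.38667·e^(−r·36)) → e^(−36r) = (3.78656 − 1)/5.38667 = 0.517307
r = −ln(0.517307)/36 = 0.65912/36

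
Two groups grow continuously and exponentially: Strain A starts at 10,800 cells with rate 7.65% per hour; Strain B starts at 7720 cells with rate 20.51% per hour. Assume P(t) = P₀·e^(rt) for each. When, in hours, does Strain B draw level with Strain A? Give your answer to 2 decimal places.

10800·e^(0.0765t) = 7720·e^(0.2051t)
10800/7720 = e^((0.2051 − 0.0765)t) → ln(1.39896) = 0.1286·t
t = 0.33573 / 0.1286

t ≈ 2.61 hours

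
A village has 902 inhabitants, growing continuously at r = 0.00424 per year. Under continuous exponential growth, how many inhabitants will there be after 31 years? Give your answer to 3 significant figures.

P(31) = 902 · e^(0.00424·31) = 902 · e^(0.13144)
= 902 · 1.14047 ≈ 1028.7

≈ 1,030 inhabitants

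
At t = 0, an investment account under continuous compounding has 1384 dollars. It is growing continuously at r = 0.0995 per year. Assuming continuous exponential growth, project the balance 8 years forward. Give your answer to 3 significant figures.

P(8) = 1384 · e^(0.0995·8) = 1384 · e^(0.796)
= 1384 · 2.21666 ≈ 3067.85

≈ 3,070 dollars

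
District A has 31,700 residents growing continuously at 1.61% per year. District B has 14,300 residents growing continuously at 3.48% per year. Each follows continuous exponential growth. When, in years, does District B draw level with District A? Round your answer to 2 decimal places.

t ≈ 42.57 years

31700·e^(0.0161t) = 14300·e^(0.0348t)
31700/14300 = e^((0.0348 − 0.0161)t) → ln(2.21678) = 0.0187·t
t = 0.79606 / 0.0187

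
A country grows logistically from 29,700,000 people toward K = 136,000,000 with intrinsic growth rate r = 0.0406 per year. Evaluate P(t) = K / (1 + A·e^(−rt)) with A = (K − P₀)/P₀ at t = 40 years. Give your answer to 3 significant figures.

≈ 79,700,000 people

A = (136000000 − 29700000)/29700000 = 3.57912
P(40) = 136000000 / (1 + 3.57912·e^(−0.0406·40)) = 136000000 / (1 + 3.57912·0.197109)
= 136000000 / 1.70548 ≈ 79743108.02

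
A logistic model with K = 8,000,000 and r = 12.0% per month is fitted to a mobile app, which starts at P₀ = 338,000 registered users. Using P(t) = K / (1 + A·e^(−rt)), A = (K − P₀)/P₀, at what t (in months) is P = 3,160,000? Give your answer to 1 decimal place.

t ≈ 22.5 months

A = (8000000 − 338000)/338000 = 22.66864
3160000 = 8000000/(1 + 22.66864·e^(−0.12t)) → 1 + 22.66864·e^(−0.12t) = 2.53165
e^(−0.12t) = 0.067567 → t = ln(14.80019)/0.12 = 2.69464/0.12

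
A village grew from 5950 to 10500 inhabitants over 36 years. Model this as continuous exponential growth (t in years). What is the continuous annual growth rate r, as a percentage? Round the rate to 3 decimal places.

10500 = 5950 · e^(r·36)
e^(36r) = 10500/5950 = 1.76471
r = ln(1.76471) / 36 = 0.56798 / 36

r ≈ 1.578% per year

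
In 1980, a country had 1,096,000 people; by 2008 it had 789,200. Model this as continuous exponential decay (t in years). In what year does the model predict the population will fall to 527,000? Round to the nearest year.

r = ln(789200/1096000) / 28 = -0.3284/28 ≈ -0.011729 per year
t = ln(527000/1096000) / r = -0.73222/-0.011729 ≈ 62.43 years after 1980

year 2042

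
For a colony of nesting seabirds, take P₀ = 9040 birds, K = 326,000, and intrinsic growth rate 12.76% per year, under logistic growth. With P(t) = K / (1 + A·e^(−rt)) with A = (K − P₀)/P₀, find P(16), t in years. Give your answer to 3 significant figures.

A = (326000 − 9040)/9040 = 35.06195
P(16) = 326000 / (1 + 35.06195·e^(−0.1276·16)) = 326000 / (1 + 35.06195·0.129821)
= 326000 / 5.55177 ≈ 58720

≈ 58,700 birds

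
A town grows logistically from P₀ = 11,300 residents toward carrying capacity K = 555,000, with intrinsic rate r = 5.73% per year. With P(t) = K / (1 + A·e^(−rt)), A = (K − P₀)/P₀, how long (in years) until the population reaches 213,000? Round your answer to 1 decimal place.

t ≈ 59.3 years

A = (555000 − 11300)/11300 = 48.11504
213000 = 555000/(1 + 48.11504·e^(−0.0573t)) → 1 + 48.11504·e^(−0.0573t) = 2.60563
e^(−0.0573t) = 0.033371 → t = ln(29.96639)/0.0573 = 3.40008/0.0573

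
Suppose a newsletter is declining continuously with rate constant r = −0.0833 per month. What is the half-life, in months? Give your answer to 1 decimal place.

half-life = ln(2) / |r| = 0.69315 / 0.0833

half-life ≈ 8.3 months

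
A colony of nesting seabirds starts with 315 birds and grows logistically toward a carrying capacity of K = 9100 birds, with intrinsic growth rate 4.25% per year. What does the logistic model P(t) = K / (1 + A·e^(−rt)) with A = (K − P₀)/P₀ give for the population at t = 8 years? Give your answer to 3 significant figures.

A = (9100 − 315)/315 = 27.88889
P(8) = 9100 / (1 + 27.88889·e^(−0.0425·8)) = 9100 / (1 + 27.88889·0.71177)
= 9100 / 20.85048 ≈ 436.44

≈ 436 birds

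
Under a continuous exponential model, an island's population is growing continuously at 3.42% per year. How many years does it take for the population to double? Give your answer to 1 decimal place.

doubling time = ln(2) / |r| = 0.69315 / 0.0342

doubling time ≈ 20.3 years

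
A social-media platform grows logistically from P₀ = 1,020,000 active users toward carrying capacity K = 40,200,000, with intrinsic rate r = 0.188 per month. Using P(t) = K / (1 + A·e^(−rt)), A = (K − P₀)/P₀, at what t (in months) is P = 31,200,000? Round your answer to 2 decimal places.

t ≈ 26.02 months

A = (40200000 − 1020000)/1020000 = 38.41176
31200000 = 40200000/(1 + 38.41176·e^(−0.188t)) → 1 + 38.41176·e^(−0.188t) = 1.28846
e^(−0.188t) = 0.00751 → t = ln(133.16078)/0.188 = 4.89156/0.188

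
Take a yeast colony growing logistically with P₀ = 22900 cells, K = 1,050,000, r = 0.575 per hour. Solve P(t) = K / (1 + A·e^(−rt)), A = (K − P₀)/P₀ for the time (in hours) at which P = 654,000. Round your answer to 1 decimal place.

A = (1050000 − 22900)/22900 = 44.85153
654000 = 1050000/(1 + 44.85153·e^(−0.575t)) → 1 + 44.85153·e^(−0.575t) = 1.6055
e^(−0.575t) = 0.0135 → t = ln(74.07298)/0.575 = 4.30505/0.575

t ≈ 7.5 hours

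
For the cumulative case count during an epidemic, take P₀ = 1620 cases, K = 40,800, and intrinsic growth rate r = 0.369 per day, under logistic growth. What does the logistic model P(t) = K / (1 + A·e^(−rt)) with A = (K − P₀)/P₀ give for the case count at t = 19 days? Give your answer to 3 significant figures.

A = (40800 − 1620)/1620 = 24.18519
P(19) = 40800 / (1 + 24.18519·e^(−0.369·19)) = 40800 / (1 + 24.18519·0.000902)
= 40800 / 1.02181 ≈ 39929.04

≈ 39,900 cases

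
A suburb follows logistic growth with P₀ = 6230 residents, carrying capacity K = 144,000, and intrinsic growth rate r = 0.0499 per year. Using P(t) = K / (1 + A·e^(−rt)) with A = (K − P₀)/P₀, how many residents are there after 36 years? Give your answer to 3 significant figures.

A = (144000 − 6230)/6230 = 22.11396
P(36) = 144000 / (1 + 22.11396·e^(−0.0499·36)) = 144000 / (1 + 22.11396·0.165895)
= 144000 / 4.6686 ≈ 30844.38

≈ 30,800 residents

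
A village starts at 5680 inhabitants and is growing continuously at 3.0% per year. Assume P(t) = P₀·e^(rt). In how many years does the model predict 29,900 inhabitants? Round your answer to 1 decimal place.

t ≈ 55.4 years

29900 = 5680 · e^(0.03·t)
t = ln(29900/5680) / 0.03 = ln(5.26408) / 0.03 = 1.66091 / 0.03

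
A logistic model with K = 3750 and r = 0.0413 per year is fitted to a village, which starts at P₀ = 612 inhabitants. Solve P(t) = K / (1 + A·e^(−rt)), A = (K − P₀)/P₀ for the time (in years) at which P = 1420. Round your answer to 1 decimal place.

A = (3750 − 612)/612 = 5.12745
1420 = 3750/(1 + 5.12745·e^(−0.0413t)) → 1 + 5.12745·e^(−0.0413t) = 2.64085
e^(−0.0413t) = 0.320012 → t = ln(3.12488)/0.0413 = 1.1394/0.0413

t ≈ 27.6 years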